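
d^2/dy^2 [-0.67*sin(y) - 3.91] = 0.67*sin(y)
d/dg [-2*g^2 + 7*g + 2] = 7 - 4*g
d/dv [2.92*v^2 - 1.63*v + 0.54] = 5.84*v - 1.63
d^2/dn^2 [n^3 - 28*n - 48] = 6*n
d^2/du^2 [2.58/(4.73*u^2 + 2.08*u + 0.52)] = (-115.444164*u^2 - 50.766144*u + 2.58*(9.46*u + 2.08)*(18.92*u + 4.16) - 12.691536)/(4.73*u^2 + 2.08*u + 0.52)^3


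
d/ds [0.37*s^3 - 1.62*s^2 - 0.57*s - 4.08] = 1.11*s^2 - 3.24*s - 0.57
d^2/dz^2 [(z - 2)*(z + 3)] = 2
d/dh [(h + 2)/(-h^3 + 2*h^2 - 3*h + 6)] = (-h^3 + 2*h^2 - 3*h + (h + 2)*(3*h^2 - 4*h + 3) + 6)/(h^3 - 2*h^2 + 3*h - 6)^2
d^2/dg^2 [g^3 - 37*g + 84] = 6*g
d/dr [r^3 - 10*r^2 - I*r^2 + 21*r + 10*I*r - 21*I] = 3*r^2 - 20*r - 2*I*r + 21 + 10*I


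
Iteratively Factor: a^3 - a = (a)*(a^2 - 1) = a*(a - 1)*(a + 1)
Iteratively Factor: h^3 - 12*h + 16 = (h + 4)*(h^2 - 4*h + 4) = (h - 2)*(h + 4)*(h - 2)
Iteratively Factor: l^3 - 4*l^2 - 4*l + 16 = (l + 2)*(l^2 - 6*l + 8) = (l - 4)*(l + 2)*(l - 2)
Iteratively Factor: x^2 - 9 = (x + 3)*(x - 3)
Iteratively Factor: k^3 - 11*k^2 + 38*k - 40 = (k - 2)*(k^2 - 9*k + 20) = (k - 5)*(k - 2)*(k - 4)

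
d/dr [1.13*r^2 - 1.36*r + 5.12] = 2.26*r - 1.36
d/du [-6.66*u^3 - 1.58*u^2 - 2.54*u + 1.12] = -19.98*u^2 - 3.16*u - 2.54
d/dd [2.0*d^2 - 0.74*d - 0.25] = 4.0*d - 0.74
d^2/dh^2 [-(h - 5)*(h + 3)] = -2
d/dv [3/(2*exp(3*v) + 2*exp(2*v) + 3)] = (-18*exp(v) - 12)*exp(2*v)/(2*exp(3*v) + 2*exp(2*v) + 3)^2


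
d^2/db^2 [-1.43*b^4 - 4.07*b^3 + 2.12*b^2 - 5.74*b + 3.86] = -17.16*b^2 - 24.42*b + 4.24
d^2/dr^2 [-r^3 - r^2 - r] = -6*r - 2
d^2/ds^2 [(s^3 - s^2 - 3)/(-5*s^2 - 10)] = 2*(2*s^3 + 3*s^2 - 12*s - 2)/(5*(s^6 + 6*s^4 + 12*s^2 + 8))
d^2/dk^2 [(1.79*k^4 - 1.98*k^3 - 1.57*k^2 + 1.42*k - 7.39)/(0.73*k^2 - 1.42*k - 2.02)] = (1.907782*k^6 - 11.133084*k^5 + 5.81893200000001*k^4 + 66.585128*k^3 + 16.050882*k^2 + 10.051284*k - 72.555692)/(0.389017*k^6 - 2.270154*k^5 + 1.186542*k^4 + 9.700304*k^3 - 3.283308*k^2 - 17.382504*k - 8.242408)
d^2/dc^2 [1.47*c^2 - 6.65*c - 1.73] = 2.94000000000000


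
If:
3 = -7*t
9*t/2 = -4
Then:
No Solution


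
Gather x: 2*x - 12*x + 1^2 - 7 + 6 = -10*x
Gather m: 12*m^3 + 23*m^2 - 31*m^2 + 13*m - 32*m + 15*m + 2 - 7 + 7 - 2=12*m^3 - 8*m^2 - 4*m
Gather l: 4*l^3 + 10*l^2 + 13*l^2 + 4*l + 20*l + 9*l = 4*l^3 + 23*l^2 + 33*l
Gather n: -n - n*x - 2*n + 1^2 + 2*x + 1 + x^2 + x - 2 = n*(-x - 3) + x^2 + 3*x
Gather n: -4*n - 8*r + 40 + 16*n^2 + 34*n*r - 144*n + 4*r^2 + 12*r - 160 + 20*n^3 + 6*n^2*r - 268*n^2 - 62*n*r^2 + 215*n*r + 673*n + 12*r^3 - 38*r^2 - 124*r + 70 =20*n^3 + n^2*(6*r - 252) + n*(-62*r^2 + 249*r + 525) + 12*r^3 - 34*r^2 - 120*r - 50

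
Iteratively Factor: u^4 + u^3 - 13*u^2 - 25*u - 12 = (u + 3)*(u^3 - 2*u^2 - 7*u - 4) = (u - 4)*(u + 3)*(u^2 + 2*u + 1) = (u - 4)*(u + 1)*(u + 3)*(u + 1)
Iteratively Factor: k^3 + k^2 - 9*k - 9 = (k + 3)*(k^2 - 2*k - 3) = (k + 1)*(k + 3)*(k - 3)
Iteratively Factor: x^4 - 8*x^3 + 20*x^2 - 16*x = (x - 4)*(x^3 - 4*x^2 + 4*x) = x*(x - 4)*(x^2 - 4*x + 4) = x*(x - 4)*(x - 2)*(x - 2)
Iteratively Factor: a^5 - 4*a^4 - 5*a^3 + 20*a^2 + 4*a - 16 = (a + 1)*(a^4 - 5*a^3 + 20*a - 16) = (a + 1)*(a + 2)*(a^3 - 7*a^2 + 14*a - 8) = (a - 4)*(a + 1)*(a + 2)*(a^2 - 3*a + 2) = (a - 4)*(a - 2)*(a + 1)*(a + 2)*(a - 1)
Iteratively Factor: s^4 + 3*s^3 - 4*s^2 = (s)*(s^3 + 3*s^2 - 4*s) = s*(s + 4)*(s^2 - s) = s*(s - 1)*(s + 4)*(s)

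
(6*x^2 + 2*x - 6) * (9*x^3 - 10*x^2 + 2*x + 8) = 54*x^5 - 42*x^4 - 62*x^3 + 112*x^2 + 4*x - 48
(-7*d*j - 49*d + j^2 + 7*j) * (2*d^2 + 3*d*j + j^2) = -14*d^3*j - 98*d^3 - 19*d^2*j^2 - 133*d^2*j - 4*d*j^3 - 28*d*j^2 + j^4 + 7*j^3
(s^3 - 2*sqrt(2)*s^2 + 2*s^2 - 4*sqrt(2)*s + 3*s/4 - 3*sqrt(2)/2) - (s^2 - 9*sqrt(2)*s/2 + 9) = s^3 - 2*sqrt(2)*s^2 + s^2 + sqrt(2)*s/2 + 3*s/4 - 9 - 3*sqrt(2)/2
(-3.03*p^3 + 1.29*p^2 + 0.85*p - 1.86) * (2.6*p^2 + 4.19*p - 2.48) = -7.878*p^5 - 9.3417*p^4 + 15.1295*p^3 - 4.4737*p^2 - 9.9014*p + 4.6128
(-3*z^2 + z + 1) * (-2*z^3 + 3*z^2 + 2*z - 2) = 6*z^5 - 11*z^4 - 5*z^3 + 11*z^2 - 2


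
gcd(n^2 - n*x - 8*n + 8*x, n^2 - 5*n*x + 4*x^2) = -n + x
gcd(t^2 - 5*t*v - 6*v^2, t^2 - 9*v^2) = 1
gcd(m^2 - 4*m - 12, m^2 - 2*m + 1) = 1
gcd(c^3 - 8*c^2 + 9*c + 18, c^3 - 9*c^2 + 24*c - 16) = 1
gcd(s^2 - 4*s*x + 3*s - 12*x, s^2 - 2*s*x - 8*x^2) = -s + 4*x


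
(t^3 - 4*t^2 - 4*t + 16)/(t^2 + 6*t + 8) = (t^2 - 6*t + 8)/(t + 4)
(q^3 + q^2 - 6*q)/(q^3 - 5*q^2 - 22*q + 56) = q*(q + 3)/(q^2 - 3*q - 28)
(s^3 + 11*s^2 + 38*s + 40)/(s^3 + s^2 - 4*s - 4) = (s^2 + 9*s + 20)/(s^2 - s - 2)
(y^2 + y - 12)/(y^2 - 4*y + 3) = (y + 4)/(y - 1)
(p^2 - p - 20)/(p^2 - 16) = (p - 5)/(p - 4)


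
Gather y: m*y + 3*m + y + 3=3*m + y*(m + 1) + 3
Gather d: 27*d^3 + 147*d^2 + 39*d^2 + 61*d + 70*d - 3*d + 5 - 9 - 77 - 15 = 27*d^3 + 186*d^2 + 128*d - 96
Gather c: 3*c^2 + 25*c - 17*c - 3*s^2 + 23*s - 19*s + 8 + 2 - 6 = 3*c^2 + 8*c - 3*s^2 + 4*s + 4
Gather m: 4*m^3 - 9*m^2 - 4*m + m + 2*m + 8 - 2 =4*m^3 - 9*m^2 - m + 6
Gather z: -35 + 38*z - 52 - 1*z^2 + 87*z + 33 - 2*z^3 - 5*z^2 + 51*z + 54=-2*z^3 - 6*z^2 + 176*z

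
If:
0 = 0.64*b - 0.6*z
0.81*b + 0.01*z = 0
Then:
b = 0.00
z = 0.00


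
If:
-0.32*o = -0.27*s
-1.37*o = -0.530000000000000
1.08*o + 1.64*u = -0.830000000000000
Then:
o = 0.39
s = 0.46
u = -0.76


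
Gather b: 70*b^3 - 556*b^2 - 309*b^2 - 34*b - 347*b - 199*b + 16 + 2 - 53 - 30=70*b^3 - 865*b^2 - 580*b - 65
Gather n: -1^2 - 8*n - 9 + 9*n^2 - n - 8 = 9*n^2 - 9*n - 18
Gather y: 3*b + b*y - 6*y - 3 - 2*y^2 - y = 3*b - 2*y^2 + y*(b - 7) - 3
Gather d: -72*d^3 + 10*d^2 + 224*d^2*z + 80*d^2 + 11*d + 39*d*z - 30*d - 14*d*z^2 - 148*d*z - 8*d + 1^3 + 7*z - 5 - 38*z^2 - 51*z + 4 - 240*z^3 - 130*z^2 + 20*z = -72*d^3 + d^2*(224*z + 90) + d*(-14*z^2 - 109*z - 27) - 240*z^3 - 168*z^2 - 24*z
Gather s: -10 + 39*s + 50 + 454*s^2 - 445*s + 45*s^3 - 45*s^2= 45*s^3 + 409*s^2 - 406*s + 40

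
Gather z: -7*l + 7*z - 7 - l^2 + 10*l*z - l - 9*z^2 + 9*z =-l^2 - 8*l - 9*z^2 + z*(10*l + 16) - 7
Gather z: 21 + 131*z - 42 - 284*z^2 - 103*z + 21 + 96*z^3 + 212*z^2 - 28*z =96*z^3 - 72*z^2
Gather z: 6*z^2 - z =6*z^2 - z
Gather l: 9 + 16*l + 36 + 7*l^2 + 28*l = 7*l^2 + 44*l + 45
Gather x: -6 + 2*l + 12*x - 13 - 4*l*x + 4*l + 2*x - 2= 6*l + x*(14 - 4*l) - 21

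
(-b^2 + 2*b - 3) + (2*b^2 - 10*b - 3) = b^2 - 8*b - 6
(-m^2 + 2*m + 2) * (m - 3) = -m^3 + 5*m^2 - 4*m - 6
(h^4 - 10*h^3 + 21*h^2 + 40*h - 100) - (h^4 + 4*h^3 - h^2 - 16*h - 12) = -14*h^3 + 22*h^2 + 56*h - 88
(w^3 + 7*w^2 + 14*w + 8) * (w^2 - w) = w^5 + 6*w^4 + 7*w^3 - 6*w^2 - 8*w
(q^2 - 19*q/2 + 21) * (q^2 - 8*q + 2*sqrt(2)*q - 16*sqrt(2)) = q^4 - 35*q^3/2 + 2*sqrt(2)*q^3 - 35*sqrt(2)*q^2 + 97*q^2 - 168*q + 194*sqrt(2)*q - 336*sqrt(2)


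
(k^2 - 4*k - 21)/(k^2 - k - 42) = (k + 3)/(k + 6)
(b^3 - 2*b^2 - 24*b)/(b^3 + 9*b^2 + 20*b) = (b - 6)/(b + 5)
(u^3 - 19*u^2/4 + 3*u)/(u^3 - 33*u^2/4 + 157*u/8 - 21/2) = 2*u/(2*u - 7)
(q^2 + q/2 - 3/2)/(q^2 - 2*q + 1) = (q + 3/2)/(q - 1)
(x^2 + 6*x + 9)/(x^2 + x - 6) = (x + 3)/(x - 2)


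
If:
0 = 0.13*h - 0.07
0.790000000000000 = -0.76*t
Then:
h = 0.54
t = -1.04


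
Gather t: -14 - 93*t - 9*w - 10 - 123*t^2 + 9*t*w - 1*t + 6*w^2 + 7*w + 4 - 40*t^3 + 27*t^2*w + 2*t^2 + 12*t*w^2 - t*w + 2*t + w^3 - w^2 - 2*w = -40*t^3 + t^2*(27*w - 121) + t*(12*w^2 + 8*w - 92) + w^3 + 5*w^2 - 4*w - 20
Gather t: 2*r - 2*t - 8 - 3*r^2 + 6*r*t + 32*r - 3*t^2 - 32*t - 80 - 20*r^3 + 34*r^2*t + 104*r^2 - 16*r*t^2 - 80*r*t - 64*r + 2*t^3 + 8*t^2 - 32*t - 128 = -20*r^3 + 101*r^2 - 30*r + 2*t^3 + t^2*(5 - 16*r) + t*(34*r^2 - 74*r - 66) - 216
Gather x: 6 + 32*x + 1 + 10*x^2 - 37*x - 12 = 10*x^2 - 5*x - 5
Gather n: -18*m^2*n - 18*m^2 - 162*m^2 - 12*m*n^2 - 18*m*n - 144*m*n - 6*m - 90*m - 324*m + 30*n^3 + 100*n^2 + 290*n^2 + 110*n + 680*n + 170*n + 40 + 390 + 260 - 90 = -180*m^2 - 420*m + 30*n^3 + n^2*(390 - 12*m) + n*(-18*m^2 - 162*m + 960) + 600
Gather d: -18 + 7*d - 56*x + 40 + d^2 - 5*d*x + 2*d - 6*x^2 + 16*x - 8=d^2 + d*(9 - 5*x) - 6*x^2 - 40*x + 14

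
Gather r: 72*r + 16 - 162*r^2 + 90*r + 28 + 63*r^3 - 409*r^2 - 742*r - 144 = 63*r^3 - 571*r^2 - 580*r - 100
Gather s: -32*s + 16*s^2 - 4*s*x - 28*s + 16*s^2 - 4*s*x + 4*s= 32*s^2 + s*(-8*x - 56)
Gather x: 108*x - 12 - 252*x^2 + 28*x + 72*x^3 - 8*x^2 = 72*x^3 - 260*x^2 + 136*x - 12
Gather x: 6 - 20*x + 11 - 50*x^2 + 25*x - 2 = -50*x^2 + 5*x + 15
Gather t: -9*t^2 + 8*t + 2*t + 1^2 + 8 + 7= -9*t^2 + 10*t + 16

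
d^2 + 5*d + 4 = (d + 1)*(d + 4)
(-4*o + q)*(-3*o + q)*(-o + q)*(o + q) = -12*o^4 + 7*o^3*q + 11*o^2*q^2 - 7*o*q^3 + q^4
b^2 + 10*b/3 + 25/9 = (b + 5/3)^2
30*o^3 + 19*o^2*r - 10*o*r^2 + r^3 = (-6*o + r)*(-5*o + r)*(o + r)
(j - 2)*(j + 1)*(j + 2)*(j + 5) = j^4 + 6*j^3 + j^2 - 24*j - 20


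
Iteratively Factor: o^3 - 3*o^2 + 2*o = (o - 2)*(o^2 - o) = (o - 2)*(o - 1)*(o)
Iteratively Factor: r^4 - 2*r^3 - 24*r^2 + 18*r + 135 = (r - 5)*(r^3 + 3*r^2 - 9*r - 27) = (r - 5)*(r + 3)*(r^2 - 9) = (r - 5)*(r + 3)^2*(r - 3)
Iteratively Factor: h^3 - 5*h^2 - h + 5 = (h - 5)*(h^2 - 1) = (h - 5)*(h + 1)*(h - 1)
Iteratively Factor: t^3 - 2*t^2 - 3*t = (t - 3)*(t^2 + t) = t*(t - 3)*(t + 1)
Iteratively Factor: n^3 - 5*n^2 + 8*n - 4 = (n - 2)*(n^2 - 3*n + 2) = (n - 2)^2*(n - 1)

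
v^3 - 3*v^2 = v^2*(v - 3)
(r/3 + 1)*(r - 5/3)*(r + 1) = r^3/3 + 7*r^2/9 - 11*r/9 - 5/3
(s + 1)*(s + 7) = s^2 + 8*s + 7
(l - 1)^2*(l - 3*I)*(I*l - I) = I*l^4 + 3*l^3 - 3*I*l^3 - 9*l^2 + 3*I*l^2 + 9*l - I*l - 3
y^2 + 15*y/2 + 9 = (y + 3/2)*(y + 6)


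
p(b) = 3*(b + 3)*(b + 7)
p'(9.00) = 84.00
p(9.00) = 576.00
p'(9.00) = 84.00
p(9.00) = 576.00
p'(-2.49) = 15.06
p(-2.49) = 6.90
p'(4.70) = 58.20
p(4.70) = 270.27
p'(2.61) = 45.66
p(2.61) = 161.74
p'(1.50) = 39.00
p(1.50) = 114.75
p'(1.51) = 39.06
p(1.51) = 115.14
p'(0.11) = 30.66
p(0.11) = 66.34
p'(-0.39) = 27.66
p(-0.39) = 51.76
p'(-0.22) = 28.68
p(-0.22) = 56.55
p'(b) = 6*b + 30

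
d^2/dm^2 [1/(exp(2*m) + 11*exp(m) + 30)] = (2*(2*exp(m) + 11)^2*exp(m) - (4*exp(m) + 11)*(exp(2*m) + 11*exp(m) + 30))*exp(m)/(exp(2*m) + 11*exp(m) + 30)^3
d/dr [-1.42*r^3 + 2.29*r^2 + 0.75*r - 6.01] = -4.26*r^2 + 4.58*r + 0.75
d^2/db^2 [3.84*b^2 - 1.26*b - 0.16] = 7.68000000000000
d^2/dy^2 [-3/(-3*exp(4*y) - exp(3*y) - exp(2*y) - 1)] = 3*(2*(12*exp(2*y) + 3*exp(y) + 2)^2*exp(2*y) - (48*exp(2*y) + 9*exp(y) + 4)*(3*exp(4*y) + exp(3*y) + exp(2*y) + 1))*exp(2*y)/(3*exp(4*y) + exp(3*y) + exp(2*y) + 1)^3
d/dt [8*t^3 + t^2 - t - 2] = 24*t^2 + 2*t - 1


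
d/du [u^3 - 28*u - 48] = 3*u^2 - 28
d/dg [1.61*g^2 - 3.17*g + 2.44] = 3.22*g - 3.17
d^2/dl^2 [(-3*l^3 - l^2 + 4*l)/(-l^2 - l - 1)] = 2*(-5*l^3 + 6*l^2 + 21*l + 5)/(l^6 + 3*l^5 + 6*l^4 + 7*l^3 + 6*l^2 + 3*l + 1)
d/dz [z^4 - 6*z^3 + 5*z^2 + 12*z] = 4*z^3 - 18*z^2 + 10*z + 12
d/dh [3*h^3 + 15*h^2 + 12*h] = 9*h^2 + 30*h + 12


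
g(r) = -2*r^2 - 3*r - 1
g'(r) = -4*r - 3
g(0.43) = -2.66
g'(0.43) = -4.72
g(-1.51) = -1.03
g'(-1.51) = 3.04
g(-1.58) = -1.25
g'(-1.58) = 3.32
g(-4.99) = -35.83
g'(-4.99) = 16.96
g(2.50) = -21.00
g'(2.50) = -13.00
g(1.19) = -7.40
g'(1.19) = -7.76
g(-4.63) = -29.98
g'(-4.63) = 15.52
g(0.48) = -2.90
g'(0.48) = -4.92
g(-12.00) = -253.00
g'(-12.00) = 45.00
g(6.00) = -91.00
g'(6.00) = -27.00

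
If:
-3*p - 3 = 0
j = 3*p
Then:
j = -3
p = -1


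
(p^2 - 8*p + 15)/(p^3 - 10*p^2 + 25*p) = (p - 3)/(p*(p - 5))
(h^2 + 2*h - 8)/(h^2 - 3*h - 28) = (h - 2)/(h - 7)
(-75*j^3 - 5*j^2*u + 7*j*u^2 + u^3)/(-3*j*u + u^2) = 25*j^2/u + 10*j + u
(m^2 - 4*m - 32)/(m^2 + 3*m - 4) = (m - 8)/(m - 1)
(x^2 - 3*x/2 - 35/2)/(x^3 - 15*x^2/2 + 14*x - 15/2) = (2*x + 7)/(2*x^2 - 5*x + 3)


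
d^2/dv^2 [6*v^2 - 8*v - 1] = 12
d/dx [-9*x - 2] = -9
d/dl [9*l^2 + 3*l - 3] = 18*l + 3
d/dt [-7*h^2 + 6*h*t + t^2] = 6*h + 2*t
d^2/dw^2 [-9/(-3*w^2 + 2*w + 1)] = 18*(9*w^2 - 6*w - 4*(3*w - 1)^2 - 3)/(-3*w^2 + 2*w + 1)^3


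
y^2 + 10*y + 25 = (y + 5)^2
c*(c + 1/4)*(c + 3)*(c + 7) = c^4 + 41*c^3/4 + 47*c^2/2 + 21*c/4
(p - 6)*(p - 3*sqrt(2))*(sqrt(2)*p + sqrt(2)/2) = sqrt(2)*p^3 - 11*sqrt(2)*p^2/2 - 6*p^2 - 3*sqrt(2)*p + 33*p + 18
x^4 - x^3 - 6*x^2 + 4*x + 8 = (x - 2)^2*(x + 1)*(x + 2)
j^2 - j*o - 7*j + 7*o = (j - 7)*(j - o)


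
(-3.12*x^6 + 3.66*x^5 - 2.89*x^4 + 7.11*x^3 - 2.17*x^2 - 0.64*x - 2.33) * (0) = 0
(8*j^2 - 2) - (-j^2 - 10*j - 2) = 9*j^2 + 10*j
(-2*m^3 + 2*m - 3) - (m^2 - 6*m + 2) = -2*m^3 - m^2 + 8*m - 5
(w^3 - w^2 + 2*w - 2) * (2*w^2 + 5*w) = 2*w^5 + 3*w^4 - w^3 + 6*w^2 - 10*w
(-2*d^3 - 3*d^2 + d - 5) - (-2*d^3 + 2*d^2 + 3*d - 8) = -5*d^2 - 2*d + 3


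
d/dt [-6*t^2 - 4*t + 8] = -12*t - 4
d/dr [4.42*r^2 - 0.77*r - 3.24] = 8.84*r - 0.77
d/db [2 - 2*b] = -2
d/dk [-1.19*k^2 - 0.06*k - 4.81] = -2.38*k - 0.06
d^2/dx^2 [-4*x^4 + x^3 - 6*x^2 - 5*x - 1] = -48*x^2 + 6*x - 12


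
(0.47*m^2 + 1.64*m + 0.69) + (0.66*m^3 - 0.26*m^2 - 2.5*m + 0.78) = 0.66*m^3 + 0.21*m^2 - 0.86*m + 1.47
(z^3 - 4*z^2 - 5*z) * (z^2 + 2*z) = z^5 - 2*z^4 - 13*z^3 - 10*z^2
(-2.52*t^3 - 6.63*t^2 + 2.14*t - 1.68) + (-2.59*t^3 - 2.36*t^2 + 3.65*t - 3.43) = -5.11*t^3 - 8.99*t^2 + 5.79*t - 5.11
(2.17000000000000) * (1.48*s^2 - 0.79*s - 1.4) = 3.2116*s^2 - 1.7143*s - 3.038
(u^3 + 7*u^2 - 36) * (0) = 0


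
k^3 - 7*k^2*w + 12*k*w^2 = k*(k - 4*w)*(k - 3*w)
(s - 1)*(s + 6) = s^2 + 5*s - 6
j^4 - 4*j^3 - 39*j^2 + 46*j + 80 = (j - 8)*(j - 2)*(j + 1)*(j + 5)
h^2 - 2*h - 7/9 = (h - 7/3)*(h + 1/3)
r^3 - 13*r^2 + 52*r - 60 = (r - 6)*(r - 5)*(r - 2)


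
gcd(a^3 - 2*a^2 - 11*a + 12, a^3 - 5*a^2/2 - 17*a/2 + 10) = a^2 - 5*a + 4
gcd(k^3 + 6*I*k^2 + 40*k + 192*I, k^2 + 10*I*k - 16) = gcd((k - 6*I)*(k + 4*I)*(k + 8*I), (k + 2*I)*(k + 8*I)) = k + 8*I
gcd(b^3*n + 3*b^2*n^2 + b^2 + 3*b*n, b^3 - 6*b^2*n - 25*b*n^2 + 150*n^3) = 1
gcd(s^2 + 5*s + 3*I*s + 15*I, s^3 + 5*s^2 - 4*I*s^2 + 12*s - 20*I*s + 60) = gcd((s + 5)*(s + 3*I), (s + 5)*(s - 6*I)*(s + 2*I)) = s + 5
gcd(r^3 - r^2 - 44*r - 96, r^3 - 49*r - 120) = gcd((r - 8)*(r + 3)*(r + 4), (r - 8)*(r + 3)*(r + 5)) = r^2 - 5*r - 24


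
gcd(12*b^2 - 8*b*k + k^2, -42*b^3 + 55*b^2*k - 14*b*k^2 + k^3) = 6*b - k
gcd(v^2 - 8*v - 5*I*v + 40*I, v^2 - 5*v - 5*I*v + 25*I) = v - 5*I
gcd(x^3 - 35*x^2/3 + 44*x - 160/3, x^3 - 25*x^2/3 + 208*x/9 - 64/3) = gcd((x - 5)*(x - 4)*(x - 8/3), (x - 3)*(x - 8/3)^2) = x - 8/3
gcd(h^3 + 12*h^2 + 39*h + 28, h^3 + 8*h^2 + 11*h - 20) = h + 4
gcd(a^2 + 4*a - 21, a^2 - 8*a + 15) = a - 3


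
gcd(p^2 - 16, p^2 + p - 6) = 1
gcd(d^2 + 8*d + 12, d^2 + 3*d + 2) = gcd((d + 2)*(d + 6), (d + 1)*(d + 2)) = d + 2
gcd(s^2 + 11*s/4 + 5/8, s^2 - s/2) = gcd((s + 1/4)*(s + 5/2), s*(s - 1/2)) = 1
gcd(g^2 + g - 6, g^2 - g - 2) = g - 2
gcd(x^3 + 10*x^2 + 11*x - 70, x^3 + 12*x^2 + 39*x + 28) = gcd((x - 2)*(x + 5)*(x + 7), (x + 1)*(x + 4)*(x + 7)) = x + 7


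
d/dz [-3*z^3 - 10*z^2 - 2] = z*(-9*z - 20)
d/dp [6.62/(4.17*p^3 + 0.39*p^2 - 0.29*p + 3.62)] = (-82.8162*p^2 - 5.1636*p + 1.9198)/(4.17*p^3 + 0.39*p^2 - 0.29*p + 3.62)^2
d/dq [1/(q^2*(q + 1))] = (-3*q - 2)/(q^3*(q^2 + 2*q + 1))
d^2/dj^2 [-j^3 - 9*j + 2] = -6*j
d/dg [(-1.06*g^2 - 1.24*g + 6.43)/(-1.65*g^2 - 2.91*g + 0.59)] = (1.0386*g^2 + 19.9682*g + 17.9797)/(2.7225*g^4 + 9.603*g^3 + 6.5211*g^2 - 3.4338*g + 0.3481)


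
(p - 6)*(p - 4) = p^2 - 10*p + 24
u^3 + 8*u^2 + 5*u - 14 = (u - 1)*(u + 2)*(u + 7)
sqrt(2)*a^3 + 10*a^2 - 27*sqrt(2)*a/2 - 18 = (a - 3*sqrt(2)/2)*(a + 6*sqrt(2))*(sqrt(2)*a + 1)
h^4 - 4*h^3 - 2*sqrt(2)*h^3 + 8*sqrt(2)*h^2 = h^2*(h - 4)*(h - 2*sqrt(2))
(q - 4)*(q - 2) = q^2 - 6*q + 8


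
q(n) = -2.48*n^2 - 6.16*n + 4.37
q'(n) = -4.96*n - 6.16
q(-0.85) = 7.81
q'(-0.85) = -1.94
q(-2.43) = 4.69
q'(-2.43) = 5.89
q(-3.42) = -3.57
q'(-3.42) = 10.80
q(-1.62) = 7.84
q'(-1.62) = 1.88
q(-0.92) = 7.94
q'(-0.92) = -1.60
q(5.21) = -95.04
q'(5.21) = -32.00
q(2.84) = -33.13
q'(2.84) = -20.25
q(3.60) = -49.95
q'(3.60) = -24.02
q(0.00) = 4.37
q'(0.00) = -6.16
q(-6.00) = -47.95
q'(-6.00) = 23.60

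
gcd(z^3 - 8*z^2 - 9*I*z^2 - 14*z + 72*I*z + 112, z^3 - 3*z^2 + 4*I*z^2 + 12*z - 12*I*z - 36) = z - 2*I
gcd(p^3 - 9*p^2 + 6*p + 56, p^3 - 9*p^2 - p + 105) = p - 7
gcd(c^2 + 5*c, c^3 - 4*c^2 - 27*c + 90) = c + 5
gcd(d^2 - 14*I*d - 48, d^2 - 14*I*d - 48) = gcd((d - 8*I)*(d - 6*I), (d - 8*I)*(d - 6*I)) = d^2 - 14*I*d - 48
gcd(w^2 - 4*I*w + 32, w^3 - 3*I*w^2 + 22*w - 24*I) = w + 4*I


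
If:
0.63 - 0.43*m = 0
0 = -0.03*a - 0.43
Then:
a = -14.33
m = 1.47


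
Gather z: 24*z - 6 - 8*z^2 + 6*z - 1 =-8*z^2 + 30*z - 7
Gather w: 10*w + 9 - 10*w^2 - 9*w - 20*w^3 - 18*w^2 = -20*w^3 - 28*w^2 + w + 9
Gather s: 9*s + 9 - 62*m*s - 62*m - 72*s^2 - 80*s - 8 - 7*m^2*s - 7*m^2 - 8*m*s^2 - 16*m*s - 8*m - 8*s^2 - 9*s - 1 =-7*m^2 - 70*m + s^2*(-8*m - 80) + s*(-7*m^2 - 78*m - 80)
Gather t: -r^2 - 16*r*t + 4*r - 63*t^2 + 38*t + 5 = -r^2 + 4*r - 63*t^2 + t*(38 - 16*r) + 5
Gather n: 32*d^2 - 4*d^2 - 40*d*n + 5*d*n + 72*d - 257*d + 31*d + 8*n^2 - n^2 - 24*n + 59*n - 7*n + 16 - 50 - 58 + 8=28*d^2 - 154*d + 7*n^2 + n*(28 - 35*d) - 84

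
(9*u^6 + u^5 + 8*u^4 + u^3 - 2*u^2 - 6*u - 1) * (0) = 0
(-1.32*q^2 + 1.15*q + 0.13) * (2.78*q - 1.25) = -3.6696*q^3 + 4.847*q^2 - 1.0761*q - 0.1625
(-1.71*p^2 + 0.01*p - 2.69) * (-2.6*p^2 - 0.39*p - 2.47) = 4.446*p^4 + 0.6409*p^3 + 11.2138*p^2 + 1.0244*p + 6.6443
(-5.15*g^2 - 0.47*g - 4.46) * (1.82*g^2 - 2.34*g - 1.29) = -9.373*g^4 + 11.1956*g^3 - 0.3739*g^2 + 11.0427*g + 5.7534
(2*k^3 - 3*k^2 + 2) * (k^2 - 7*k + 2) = 2*k^5 - 17*k^4 + 25*k^3 - 4*k^2 - 14*k + 4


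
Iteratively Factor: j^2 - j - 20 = (j + 4)*(j - 5)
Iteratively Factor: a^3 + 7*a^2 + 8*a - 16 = (a + 4)*(a^2 + 3*a - 4) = (a - 1)*(a + 4)*(a + 4)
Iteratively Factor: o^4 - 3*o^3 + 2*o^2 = (o - 2)*(o^3 - o^2) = (o - 2)*(o - 1)*(o^2) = o*(o - 2)*(o - 1)*(o)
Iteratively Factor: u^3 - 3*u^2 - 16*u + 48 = (u - 4)*(u^2 + u - 12) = (u - 4)*(u - 3)*(u + 4)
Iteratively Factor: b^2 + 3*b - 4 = (b - 1)*(b + 4)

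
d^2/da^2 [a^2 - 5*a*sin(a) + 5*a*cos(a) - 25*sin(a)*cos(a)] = -5*sqrt(2)*a*cos(a + pi/4) + 50*sin(2*a) - 10*sqrt(2)*sin(a + pi/4) + 2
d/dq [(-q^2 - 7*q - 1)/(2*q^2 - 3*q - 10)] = (17*q^2 + 24*q + 67)/(4*q^4 - 12*q^3 - 31*q^2 + 60*q + 100)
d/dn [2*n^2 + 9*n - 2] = 4*n + 9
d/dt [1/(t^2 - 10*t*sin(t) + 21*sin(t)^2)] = 2*(5*t*cos(t) - t + 5*sin(t) - 21*sin(2*t)/2)/((t - 7*sin(t))^2*(t - 3*sin(t))^2)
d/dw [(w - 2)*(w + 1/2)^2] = (2*w + 1)*(6*w - 7)/4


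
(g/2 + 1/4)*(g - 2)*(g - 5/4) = g^3/2 - 11*g^2/8 + 7*g/16 + 5/8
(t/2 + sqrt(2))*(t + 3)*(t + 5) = t^3/2 + sqrt(2)*t^2 + 4*t^2 + 15*t/2 + 8*sqrt(2)*t + 15*sqrt(2)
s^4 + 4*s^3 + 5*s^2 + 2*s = s*(s + 1)^2*(s + 2)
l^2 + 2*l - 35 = (l - 5)*(l + 7)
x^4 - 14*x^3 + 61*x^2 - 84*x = x*(x - 7)*(x - 4)*(x - 3)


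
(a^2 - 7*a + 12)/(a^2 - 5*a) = (a^2 - 7*a + 12)/(a*(a - 5))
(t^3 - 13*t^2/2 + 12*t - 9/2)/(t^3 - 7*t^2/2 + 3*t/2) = (t - 3)/t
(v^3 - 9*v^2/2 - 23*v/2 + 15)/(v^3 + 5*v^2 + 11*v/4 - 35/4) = 2*(v - 6)/(2*v + 7)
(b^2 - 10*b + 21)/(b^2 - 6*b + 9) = (b - 7)/(b - 3)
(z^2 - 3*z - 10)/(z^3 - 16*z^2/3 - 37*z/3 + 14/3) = 3*(z - 5)/(3*z^2 - 22*z + 7)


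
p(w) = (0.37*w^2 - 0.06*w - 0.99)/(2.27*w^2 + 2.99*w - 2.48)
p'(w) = (-4.54*w - 2.99)*(0.37*w^2 - 0.06*w - 0.99)/(2.27*w^2 + 2.99*w - 2.48)^2 + (0.74*w - 0.06)/(2.27*w^2 + 2.99*w - 2.48)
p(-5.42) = 0.21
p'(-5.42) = 0.01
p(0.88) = -0.40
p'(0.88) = 1.76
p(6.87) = 0.13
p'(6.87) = 0.01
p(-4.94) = 0.22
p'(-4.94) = 0.01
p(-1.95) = 1.66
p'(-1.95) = 25.67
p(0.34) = 0.81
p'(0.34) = 2.88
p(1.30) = -0.08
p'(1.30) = 0.32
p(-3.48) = 0.25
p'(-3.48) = 0.04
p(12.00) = 0.14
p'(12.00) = 0.00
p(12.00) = 0.14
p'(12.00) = 0.00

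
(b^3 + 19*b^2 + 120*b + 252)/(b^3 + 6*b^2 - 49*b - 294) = (b + 6)/(b - 7)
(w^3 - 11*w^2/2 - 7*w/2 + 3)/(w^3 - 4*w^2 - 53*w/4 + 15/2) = 2*(w + 1)/(2*w + 5)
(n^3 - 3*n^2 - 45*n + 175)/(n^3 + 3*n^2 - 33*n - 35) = (n - 5)/(n + 1)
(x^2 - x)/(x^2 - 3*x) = (x - 1)/(x - 3)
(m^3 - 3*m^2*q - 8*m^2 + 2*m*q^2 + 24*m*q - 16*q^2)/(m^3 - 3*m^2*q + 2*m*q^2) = (m - 8)/m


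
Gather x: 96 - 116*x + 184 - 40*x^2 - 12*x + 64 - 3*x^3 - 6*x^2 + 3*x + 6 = -3*x^3 - 46*x^2 - 125*x + 350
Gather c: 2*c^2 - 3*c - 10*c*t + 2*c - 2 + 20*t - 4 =2*c^2 + c*(-10*t - 1) + 20*t - 6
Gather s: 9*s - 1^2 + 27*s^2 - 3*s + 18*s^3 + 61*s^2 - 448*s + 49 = 18*s^3 + 88*s^2 - 442*s + 48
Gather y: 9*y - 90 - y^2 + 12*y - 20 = -y^2 + 21*y - 110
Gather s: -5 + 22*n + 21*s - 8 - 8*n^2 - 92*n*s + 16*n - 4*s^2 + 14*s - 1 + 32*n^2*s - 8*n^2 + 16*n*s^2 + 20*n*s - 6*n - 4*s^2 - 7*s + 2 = -16*n^2 + 32*n + s^2*(16*n - 8) + s*(32*n^2 - 72*n + 28) - 12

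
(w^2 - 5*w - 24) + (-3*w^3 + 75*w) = -3*w^3 + w^2 + 70*w - 24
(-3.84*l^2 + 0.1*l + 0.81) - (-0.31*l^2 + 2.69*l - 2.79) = -3.53*l^2 - 2.59*l + 3.6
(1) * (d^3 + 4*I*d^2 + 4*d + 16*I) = d^3 + 4*I*d^2 + 4*d + 16*I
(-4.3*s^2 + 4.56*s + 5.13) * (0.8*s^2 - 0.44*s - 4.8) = -3.44*s^4 + 5.54*s^3 + 22.7376*s^2 - 24.1452*s - 24.624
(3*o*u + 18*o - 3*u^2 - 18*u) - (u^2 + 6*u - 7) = 3*o*u + 18*o - 4*u^2 - 24*u + 7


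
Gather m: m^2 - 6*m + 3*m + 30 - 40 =m^2 - 3*m - 10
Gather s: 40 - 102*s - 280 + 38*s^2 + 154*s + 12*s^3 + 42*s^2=12*s^3 + 80*s^2 + 52*s - 240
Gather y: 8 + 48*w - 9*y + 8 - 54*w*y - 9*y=48*w + y*(-54*w - 18) + 16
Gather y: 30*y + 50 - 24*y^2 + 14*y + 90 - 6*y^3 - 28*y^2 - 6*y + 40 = -6*y^3 - 52*y^2 + 38*y + 180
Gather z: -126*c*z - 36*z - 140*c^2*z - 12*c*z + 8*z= z*(-140*c^2 - 138*c - 28)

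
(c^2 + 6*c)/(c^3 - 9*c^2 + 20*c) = (c + 6)/(c^2 - 9*c + 20)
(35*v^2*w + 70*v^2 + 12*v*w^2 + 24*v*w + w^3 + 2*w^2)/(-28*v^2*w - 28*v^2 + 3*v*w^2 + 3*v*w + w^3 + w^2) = (-5*v*w - 10*v - w^2 - 2*w)/(4*v*w + 4*v - w^2 - w)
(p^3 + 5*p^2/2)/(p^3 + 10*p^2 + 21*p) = p*(2*p + 5)/(2*(p^2 + 10*p + 21))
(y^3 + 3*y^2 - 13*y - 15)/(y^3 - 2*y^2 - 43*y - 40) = (y - 3)/(y - 8)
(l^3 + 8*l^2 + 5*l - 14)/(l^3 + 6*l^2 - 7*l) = (l + 2)/l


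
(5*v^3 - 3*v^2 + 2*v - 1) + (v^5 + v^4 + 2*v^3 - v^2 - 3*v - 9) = v^5 + v^4 + 7*v^3 - 4*v^2 - v - 10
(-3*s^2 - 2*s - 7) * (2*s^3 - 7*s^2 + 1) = -6*s^5 + 17*s^4 + 46*s^2 - 2*s - 7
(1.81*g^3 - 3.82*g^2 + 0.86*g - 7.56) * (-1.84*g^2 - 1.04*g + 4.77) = -3.3304*g^5 + 5.1464*g^4 + 11.0241*g^3 - 5.2054*g^2 + 11.9646*g - 36.0612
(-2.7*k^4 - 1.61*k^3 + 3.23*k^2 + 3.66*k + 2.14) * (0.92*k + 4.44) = -2.484*k^5 - 13.4692*k^4 - 4.1768*k^3 + 17.7084*k^2 + 18.2192*k + 9.5016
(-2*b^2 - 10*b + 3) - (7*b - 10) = -2*b^2 - 17*b + 13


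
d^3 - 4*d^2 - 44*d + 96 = (d - 8)*(d - 2)*(d + 6)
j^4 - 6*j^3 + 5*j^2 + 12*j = j*(j - 4)*(j - 3)*(j + 1)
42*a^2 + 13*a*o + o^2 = (6*a + o)*(7*a + o)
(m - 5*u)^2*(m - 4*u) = m^3 - 14*m^2*u + 65*m*u^2 - 100*u^3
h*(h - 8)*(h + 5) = h^3 - 3*h^2 - 40*h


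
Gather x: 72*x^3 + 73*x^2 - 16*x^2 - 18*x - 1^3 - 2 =72*x^3 + 57*x^2 - 18*x - 3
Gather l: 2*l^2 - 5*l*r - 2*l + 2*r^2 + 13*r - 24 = 2*l^2 + l*(-5*r - 2) + 2*r^2 + 13*r - 24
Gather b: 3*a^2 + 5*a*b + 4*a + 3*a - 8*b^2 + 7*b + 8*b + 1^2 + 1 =3*a^2 + 7*a - 8*b^2 + b*(5*a + 15) + 2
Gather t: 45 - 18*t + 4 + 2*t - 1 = 48 - 16*t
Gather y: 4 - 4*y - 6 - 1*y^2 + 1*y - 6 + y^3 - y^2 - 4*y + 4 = y^3 - 2*y^2 - 7*y - 4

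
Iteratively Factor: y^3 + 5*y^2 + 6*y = (y + 2)*(y^2 + 3*y) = (y + 2)*(y + 3)*(y)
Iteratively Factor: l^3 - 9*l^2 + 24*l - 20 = (l - 2)*(l^2 - 7*l + 10) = (l - 5)*(l - 2)*(l - 2)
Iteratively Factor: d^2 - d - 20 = (d + 4)*(d - 5)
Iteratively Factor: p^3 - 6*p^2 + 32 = (p + 2)*(p^2 - 8*p + 16) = (p - 4)*(p + 2)*(p - 4)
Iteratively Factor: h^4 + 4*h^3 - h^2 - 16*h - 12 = (h + 1)*(h^3 + 3*h^2 - 4*h - 12) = (h + 1)*(h + 2)*(h^2 + h - 6) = (h - 2)*(h + 1)*(h + 2)*(h + 3)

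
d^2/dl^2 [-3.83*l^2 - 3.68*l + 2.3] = -7.66000000000000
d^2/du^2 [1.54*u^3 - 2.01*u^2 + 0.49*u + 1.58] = 9.24*u - 4.02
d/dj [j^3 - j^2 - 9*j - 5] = 3*j^2 - 2*j - 9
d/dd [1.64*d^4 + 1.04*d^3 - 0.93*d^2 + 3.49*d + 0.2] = 6.56*d^3 + 3.12*d^2 - 1.86*d + 3.49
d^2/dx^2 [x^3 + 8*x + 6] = 6*x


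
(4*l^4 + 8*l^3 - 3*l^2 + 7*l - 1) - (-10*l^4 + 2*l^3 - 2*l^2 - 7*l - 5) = 14*l^4 + 6*l^3 - l^2 + 14*l + 4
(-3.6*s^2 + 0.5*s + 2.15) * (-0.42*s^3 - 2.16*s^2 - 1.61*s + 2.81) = 1.512*s^5 + 7.566*s^4 + 3.813*s^3 - 15.565*s^2 - 2.0565*s + 6.0415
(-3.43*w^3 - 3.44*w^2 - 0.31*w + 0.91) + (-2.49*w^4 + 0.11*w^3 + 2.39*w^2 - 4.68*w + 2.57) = -2.49*w^4 - 3.32*w^3 - 1.05*w^2 - 4.99*w + 3.48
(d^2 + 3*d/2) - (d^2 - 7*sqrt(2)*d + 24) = 3*d/2 + 7*sqrt(2)*d - 24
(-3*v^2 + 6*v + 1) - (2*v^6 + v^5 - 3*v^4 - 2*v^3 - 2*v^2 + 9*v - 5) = -2*v^6 - v^5 + 3*v^4 + 2*v^3 - v^2 - 3*v + 6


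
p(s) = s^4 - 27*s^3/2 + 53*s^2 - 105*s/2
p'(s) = 4*s^3 - 81*s^2/2 + 106*s - 105/2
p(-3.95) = 2109.75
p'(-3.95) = -1349.62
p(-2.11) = 493.38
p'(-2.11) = -494.05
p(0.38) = -13.02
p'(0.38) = -17.85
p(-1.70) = 317.10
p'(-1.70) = -369.40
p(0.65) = -15.26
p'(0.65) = 0.39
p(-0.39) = 29.36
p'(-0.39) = -100.24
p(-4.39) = 2765.47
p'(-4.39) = -1636.78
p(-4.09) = 2304.79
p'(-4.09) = -1437.20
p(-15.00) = 108900.00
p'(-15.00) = -24255.00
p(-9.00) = 21168.00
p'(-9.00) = -7203.00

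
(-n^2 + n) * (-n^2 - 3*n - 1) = n^4 + 2*n^3 - 2*n^2 - n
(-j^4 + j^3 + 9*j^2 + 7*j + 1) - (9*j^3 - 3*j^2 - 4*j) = -j^4 - 8*j^3 + 12*j^2 + 11*j + 1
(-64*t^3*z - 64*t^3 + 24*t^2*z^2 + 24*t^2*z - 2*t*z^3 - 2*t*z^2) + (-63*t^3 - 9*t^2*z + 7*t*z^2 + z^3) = -64*t^3*z - 127*t^3 + 24*t^2*z^2 + 15*t^2*z - 2*t*z^3 + 5*t*z^2 + z^3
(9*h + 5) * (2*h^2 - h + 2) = 18*h^3 + h^2 + 13*h + 10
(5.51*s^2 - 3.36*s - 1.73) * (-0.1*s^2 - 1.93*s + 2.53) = -0.551*s^4 - 10.2983*s^3 + 20.5981*s^2 - 5.1619*s - 4.3769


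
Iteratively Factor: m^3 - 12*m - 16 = (m + 2)*(m^2 - 2*m - 8) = (m - 4)*(m + 2)*(m + 2)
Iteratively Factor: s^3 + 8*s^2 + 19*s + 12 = (s + 1)*(s^2 + 7*s + 12) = (s + 1)*(s + 4)*(s + 3)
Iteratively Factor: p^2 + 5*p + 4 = (p + 1)*(p + 4)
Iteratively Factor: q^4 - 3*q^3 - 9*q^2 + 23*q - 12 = (q - 4)*(q^3 + q^2 - 5*q + 3) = (q - 4)*(q + 3)*(q^2 - 2*q + 1) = (q - 4)*(q - 1)*(q + 3)*(q - 1)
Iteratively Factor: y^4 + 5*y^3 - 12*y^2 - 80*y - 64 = (y - 4)*(y^3 + 9*y^2 + 24*y + 16) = (y - 4)*(y + 4)*(y^2 + 5*y + 4) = (y - 4)*(y + 4)^2*(y + 1)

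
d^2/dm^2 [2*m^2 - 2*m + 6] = 4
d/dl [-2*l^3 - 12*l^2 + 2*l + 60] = -6*l^2 - 24*l + 2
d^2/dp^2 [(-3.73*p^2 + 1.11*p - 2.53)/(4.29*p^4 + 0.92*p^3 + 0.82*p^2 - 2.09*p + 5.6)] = (-411.883758*p^8 + 156.813228*p^7 - 841.223648*p^6 - 671.819184*p^5 + 1986.43743*p^4 - 211.120144*p^3 + 782.494032*p^2 + 73.640124*p - 206.829786)/(78.953589*p^12 + 50.795316*p^11 + 56.167254*p^10 - 95.196763*p^9 + 270.43194*p^8 + 85.048164*p^7 + 179.726239*p^6 - 268.073112*p^5 + 361.038966*p^4 + 19.840591*p^3 + 150.52968*p^2 - 196.6272*p + 175.616)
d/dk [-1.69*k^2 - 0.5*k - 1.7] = -3.38*k - 0.5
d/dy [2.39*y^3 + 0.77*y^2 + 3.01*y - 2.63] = 7.17*y^2 + 1.54*y + 3.01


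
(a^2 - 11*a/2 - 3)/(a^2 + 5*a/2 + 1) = (a - 6)/(a + 2)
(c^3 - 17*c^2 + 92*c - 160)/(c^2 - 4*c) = c - 13 + 40/c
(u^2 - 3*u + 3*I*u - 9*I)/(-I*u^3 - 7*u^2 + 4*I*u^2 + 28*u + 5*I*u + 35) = (I*u^2 - 3*u*(1 + I) + 9)/(u^3 - u^2*(4 + 7*I) + u*(-5 + 28*I) + 35*I)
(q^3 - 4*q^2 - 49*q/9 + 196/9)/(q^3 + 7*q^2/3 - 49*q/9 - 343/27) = 3*(q - 4)/(3*q + 7)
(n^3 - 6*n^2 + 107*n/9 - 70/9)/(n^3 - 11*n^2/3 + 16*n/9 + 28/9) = (3*n - 5)/(3*n + 2)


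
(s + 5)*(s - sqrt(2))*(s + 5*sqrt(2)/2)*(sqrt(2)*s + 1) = sqrt(2)*s^4 + 4*s^3 + 5*sqrt(2)*s^3 - 7*sqrt(2)*s^2/2 + 20*s^2 - 35*sqrt(2)*s/2 - 5*s - 25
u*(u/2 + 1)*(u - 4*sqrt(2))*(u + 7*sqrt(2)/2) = u^4/2 - sqrt(2)*u^3/4 + u^3 - 14*u^2 - sqrt(2)*u^2/2 - 28*u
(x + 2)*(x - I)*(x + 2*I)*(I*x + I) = I*x^4 - x^3 + 3*I*x^3 - 3*x^2 + 4*I*x^2 - 2*x + 6*I*x + 4*I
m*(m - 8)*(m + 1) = m^3 - 7*m^2 - 8*m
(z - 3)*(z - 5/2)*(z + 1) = z^3 - 9*z^2/2 + 2*z + 15/2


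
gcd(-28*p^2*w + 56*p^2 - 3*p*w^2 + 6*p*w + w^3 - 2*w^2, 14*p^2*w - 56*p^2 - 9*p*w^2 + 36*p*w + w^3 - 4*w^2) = 7*p - w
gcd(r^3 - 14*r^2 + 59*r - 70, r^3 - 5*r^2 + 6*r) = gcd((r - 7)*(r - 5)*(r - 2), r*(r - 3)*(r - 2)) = r - 2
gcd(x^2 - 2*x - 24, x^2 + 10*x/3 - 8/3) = x + 4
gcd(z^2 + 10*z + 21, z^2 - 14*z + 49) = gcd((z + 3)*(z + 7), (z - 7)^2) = 1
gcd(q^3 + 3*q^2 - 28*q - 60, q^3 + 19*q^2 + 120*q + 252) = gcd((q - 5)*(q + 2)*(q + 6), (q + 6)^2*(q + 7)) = q + 6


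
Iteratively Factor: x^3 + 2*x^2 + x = (x + 1)*(x^2 + x) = x*(x + 1)*(x + 1)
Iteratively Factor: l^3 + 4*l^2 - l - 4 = (l - 1)*(l^2 + 5*l + 4) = (l - 1)*(l + 4)*(l + 1)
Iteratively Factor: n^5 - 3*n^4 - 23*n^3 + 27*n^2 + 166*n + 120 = (n - 5)*(n^4 + 2*n^3 - 13*n^2 - 38*n - 24) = (n - 5)*(n + 2)*(n^3 - 13*n - 12) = (n - 5)*(n + 1)*(n + 2)*(n^2 - n - 12) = (n - 5)*(n + 1)*(n + 2)*(n + 3)*(n - 4)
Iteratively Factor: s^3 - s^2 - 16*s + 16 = (s - 1)*(s^2 - 16) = (s - 4)*(s - 1)*(s + 4)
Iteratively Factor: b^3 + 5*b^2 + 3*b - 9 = (b + 3)*(b^2 + 2*b - 3) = (b + 3)^2*(b - 1)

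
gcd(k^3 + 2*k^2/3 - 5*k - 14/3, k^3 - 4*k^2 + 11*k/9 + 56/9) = k^2 - 4*k/3 - 7/3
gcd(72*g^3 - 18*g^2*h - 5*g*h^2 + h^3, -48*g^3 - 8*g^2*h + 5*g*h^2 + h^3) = 12*g^2 - g*h - h^2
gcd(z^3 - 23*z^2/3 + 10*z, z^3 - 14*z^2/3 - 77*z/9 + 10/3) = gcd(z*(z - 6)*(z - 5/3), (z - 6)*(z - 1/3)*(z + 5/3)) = z - 6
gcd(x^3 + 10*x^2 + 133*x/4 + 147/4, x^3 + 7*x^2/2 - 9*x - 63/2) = x^2 + 13*x/2 + 21/2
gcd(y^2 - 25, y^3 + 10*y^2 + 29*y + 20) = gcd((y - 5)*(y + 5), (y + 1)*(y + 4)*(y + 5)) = y + 5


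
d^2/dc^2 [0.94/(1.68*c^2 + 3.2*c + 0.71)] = (-5.306112*c^2 - 10.10688*c + 0.94*(3.36*c + 3.2)*(6.72*c + 6.4) - 2.242464)/(1.68*c^2 + 3.2*c + 0.71)^3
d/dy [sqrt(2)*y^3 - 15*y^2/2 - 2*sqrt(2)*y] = 3*sqrt(2)*y^2 - 15*y - 2*sqrt(2)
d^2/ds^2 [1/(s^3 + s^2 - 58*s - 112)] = 2*(-(3*s + 1)*(s^3 + s^2 - 58*s - 112) + (3*s^2 + 2*s - 58)^2)/(s^3 + s^2 - 58*s - 112)^3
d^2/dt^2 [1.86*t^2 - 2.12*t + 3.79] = 3.72000000000000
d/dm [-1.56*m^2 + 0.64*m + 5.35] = 0.64 - 3.12*m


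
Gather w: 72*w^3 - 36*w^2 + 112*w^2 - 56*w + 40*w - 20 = 72*w^3 + 76*w^2 - 16*w - 20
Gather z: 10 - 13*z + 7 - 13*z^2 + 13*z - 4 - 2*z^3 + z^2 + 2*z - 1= -2*z^3 - 12*z^2 + 2*z + 12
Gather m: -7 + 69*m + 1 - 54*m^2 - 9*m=-54*m^2 + 60*m - 6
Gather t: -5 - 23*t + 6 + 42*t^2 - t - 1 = 42*t^2 - 24*t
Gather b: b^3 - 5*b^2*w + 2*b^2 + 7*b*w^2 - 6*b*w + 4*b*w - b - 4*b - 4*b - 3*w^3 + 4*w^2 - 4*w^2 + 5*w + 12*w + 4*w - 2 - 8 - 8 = b^3 + b^2*(2 - 5*w) + b*(7*w^2 - 2*w - 9) - 3*w^3 + 21*w - 18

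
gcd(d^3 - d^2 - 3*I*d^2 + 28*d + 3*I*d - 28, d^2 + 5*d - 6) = d - 1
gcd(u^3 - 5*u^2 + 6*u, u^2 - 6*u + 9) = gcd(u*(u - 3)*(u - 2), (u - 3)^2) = u - 3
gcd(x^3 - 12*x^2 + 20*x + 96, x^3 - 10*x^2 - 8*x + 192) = x^2 - 14*x + 48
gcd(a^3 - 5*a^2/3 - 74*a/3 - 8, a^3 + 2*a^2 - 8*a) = a + 4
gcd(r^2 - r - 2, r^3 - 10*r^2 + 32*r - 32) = r - 2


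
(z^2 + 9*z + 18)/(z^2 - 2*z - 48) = (z + 3)/(z - 8)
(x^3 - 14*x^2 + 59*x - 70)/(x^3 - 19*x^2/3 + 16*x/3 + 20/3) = 3*(x - 7)/(3*x + 2)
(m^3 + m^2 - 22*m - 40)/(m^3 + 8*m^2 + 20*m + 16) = (m - 5)/(m + 2)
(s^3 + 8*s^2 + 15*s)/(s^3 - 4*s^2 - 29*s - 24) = s*(s + 5)/(s^2 - 7*s - 8)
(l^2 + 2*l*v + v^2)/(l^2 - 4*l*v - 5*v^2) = (-l - v)/(-l + 5*v)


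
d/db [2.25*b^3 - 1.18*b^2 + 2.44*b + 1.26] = 6.75*b^2 - 2.36*b + 2.44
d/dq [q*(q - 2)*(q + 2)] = 3*q^2 - 4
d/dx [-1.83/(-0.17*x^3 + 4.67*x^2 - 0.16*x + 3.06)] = (-0.9333*x^2 + 17.0922*x - 0.2928)/(0.17*x^3 - 4.67*x^2 + 0.16*x - 3.06)^2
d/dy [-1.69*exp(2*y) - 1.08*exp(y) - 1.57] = (-3.38*exp(y) - 1.08)*exp(y)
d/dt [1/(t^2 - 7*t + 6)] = (7 - 2*t)/(t^2 - 7*t + 6)^2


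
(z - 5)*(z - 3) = z^2 - 8*z + 15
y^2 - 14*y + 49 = (y - 7)^2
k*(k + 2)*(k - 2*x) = k^3 - 2*k^2*x + 2*k^2 - 4*k*x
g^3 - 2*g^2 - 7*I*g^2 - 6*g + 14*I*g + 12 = (g - 2)*(g - 6*I)*(g - I)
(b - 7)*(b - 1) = b^2 - 8*b + 7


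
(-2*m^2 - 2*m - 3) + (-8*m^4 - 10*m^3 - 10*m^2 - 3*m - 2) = -8*m^4 - 10*m^3 - 12*m^2 - 5*m - 5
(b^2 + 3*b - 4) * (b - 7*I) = b^3 + 3*b^2 - 7*I*b^2 - 4*b - 21*I*b + 28*I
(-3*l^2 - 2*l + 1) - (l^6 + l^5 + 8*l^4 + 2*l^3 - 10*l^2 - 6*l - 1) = -l^6 - l^5 - 8*l^4 - 2*l^3 + 7*l^2 + 4*l + 2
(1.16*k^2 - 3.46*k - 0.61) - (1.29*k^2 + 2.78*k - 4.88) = -0.13*k^2 - 6.24*k + 4.27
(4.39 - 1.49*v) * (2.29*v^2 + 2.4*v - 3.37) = -3.4121*v^3 + 6.4771*v^2 + 15.5573*v - 14.7943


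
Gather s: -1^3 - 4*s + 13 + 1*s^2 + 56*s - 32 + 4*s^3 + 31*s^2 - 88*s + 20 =4*s^3 + 32*s^2 - 36*s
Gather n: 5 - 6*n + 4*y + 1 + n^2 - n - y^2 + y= n^2 - 7*n - y^2 + 5*y + 6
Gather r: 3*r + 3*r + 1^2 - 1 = 6*r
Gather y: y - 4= y - 4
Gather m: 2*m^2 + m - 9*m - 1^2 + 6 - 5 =2*m^2 - 8*m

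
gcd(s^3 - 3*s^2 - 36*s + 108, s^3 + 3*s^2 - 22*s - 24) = s + 6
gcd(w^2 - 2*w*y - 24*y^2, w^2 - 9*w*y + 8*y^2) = 1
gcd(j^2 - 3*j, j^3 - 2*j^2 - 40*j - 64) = 1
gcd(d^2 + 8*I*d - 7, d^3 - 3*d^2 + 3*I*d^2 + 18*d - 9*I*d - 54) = 1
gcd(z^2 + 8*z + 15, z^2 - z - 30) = z + 5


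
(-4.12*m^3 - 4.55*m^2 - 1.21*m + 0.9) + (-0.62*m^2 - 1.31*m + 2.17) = -4.12*m^3 - 5.17*m^2 - 2.52*m + 3.07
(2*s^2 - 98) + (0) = 2*s^2 - 98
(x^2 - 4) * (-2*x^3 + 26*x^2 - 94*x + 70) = -2*x^5 + 26*x^4 - 86*x^3 - 34*x^2 + 376*x - 280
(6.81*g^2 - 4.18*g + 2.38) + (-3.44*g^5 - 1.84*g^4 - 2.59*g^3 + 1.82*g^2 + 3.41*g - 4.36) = -3.44*g^5 - 1.84*g^4 - 2.59*g^3 + 8.63*g^2 - 0.77*g - 1.98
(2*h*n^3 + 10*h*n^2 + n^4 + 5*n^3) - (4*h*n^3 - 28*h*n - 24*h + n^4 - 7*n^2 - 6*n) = -2*h*n^3 + 10*h*n^2 + 28*h*n + 24*h + 5*n^3 + 7*n^2 + 6*n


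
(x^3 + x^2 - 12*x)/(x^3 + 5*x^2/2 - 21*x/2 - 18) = 2*x/(2*x + 3)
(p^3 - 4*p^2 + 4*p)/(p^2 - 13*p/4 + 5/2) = 4*p*(p - 2)/(4*p - 5)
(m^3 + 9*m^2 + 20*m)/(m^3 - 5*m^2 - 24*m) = (m^2 + 9*m + 20)/(m^2 - 5*m - 24)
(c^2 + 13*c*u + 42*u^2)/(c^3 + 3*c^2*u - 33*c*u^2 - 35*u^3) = (-c - 6*u)/(-c^2 + 4*c*u + 5*u^2)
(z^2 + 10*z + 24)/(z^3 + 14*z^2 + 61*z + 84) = (z + 6)/(z^2 + 10*z + 21)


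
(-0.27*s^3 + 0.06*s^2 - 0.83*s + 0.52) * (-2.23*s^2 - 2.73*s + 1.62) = 0.6021*s^5 + 0.6033*s^4 + 1.2497*s^3 + 1.2035*s^2 - 2.7642*s + 0.8424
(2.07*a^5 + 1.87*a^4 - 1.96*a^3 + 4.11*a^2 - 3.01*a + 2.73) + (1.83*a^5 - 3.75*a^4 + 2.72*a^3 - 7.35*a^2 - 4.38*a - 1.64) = 3.9*a^5 - 1.88*a^4 + 0.76*a^3 - 3.24*a^2 - 7.39*a + 1.09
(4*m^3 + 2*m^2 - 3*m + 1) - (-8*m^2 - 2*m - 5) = 4*m^3 + 10*m^2 - m + 6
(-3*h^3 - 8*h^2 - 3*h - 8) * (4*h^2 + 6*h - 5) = -12*h^5 - 50*h^4 - 45*h^3 - 10*h^2 - 33*h + 40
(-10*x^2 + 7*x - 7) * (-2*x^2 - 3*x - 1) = 20*x^4 + 16*x^3 + 3*x^2 + 14*x + 7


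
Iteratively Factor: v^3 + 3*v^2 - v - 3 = (v + 1)*(v^2 + 2*v - 3) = (v - 1)*(v + 1)*(v + 3)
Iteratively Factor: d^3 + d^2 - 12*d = (d + 4)*(d^2 - 3*d) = (d - 3)*(d + 4)*(d)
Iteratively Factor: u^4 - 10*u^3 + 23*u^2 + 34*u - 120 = (u - 4)*(u^3 - 6*u^2 - u + 30) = (u - 5)*(u - 4)*(u^2 - u - 6) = (u - 5)*(u - 4)*(u - 3)*(u + 2)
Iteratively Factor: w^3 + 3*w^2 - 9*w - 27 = (w + 3)*(w^2 - 9) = (w + 3)^2*(w - 3)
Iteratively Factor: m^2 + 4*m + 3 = (m + 1)*(m + 3)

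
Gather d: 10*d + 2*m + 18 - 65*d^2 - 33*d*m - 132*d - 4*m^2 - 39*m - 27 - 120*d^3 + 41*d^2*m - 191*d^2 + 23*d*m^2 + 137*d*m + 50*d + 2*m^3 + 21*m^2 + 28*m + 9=-120*d^3 + d^2*(41*m - 256) + d*(23*m^2 + 104*m - 72) + 2*m^3 + 17*m^2 - 9*m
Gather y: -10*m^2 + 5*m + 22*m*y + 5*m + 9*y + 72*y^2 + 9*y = -10*m^2 + 10*m + 72*y^2 + y*(22*m + 18)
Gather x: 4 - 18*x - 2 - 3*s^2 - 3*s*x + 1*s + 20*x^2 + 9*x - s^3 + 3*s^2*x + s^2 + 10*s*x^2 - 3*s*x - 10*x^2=-s^3 - 2*s^2 + s + x^2*(10*s + 10) + x*(3*s^2 - 6*s - 9) + 2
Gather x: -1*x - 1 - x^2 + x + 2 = 1 - x^2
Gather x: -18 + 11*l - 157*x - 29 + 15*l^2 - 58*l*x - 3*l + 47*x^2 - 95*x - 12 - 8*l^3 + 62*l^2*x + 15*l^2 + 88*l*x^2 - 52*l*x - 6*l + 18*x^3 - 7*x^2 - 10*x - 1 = -8*l^3 + 30*l^2 + 2*l + 18*x^3 + x^2*(88*l + 40) + x*(62*l^2 - 110*l - 262) - 60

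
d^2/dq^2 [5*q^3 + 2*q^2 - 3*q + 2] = 30*q + 4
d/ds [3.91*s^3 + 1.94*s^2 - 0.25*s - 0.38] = 11.73*s^2 + 3.88*s - 0.25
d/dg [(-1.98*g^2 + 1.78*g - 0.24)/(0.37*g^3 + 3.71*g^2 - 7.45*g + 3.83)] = (0.732599999999999*g^4 - 1.3172*g^3 + 8.4136*g^2 - 13.386*g + 5.0294)/(0.1369*g^6 + 2.7454*g^5 + 8.2511*g^4 - 52.4448*g^3 + 83.9211*g^2 - 57.067*g + 14.6689)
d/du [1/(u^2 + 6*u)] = 2*(-u - 3)/(u^2*(u + 6)^2)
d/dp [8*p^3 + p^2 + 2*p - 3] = 24*p^2 + 2*p + 2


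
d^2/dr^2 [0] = 0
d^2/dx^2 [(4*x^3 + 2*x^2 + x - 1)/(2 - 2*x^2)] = (-5*x^3 - 3*x^2 - 15*x - 1)/(x^6 - 3*x^4 + 3*x^2 - 1)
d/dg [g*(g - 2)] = 2*g - 2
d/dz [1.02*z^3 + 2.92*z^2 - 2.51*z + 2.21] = 3.06*z^2 + 5.84*z - 2.51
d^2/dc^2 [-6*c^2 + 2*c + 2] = -12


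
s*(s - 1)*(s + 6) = s^3 + 5*s^2 - 6*s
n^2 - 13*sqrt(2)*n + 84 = (n - 7*sqrt(2))*(n - 6*sqrt(2))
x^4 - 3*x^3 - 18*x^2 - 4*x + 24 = (x - 6)*(x - 1)*(x + 2)^2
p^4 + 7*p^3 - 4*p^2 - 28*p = p*(p - 2)*(p + 2)*(p + 7)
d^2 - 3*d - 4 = (d - 4)*(d + 1)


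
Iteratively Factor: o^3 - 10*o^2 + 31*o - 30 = (o - 2)*(o^2 - 8*o + 15) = (o - 5)*(o - 2)*(o - 3)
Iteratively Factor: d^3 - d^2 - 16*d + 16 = (d - 1)*(d^2 - 16) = (d - 4)*(d - 1)*(d + 4)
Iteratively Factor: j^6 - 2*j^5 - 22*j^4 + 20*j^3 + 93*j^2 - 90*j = (j)*(j^5 - 2*j^4 - 22*j^3 + 20*j^2 + 93*j - 90) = j*(j + 3)*(j^4 - 5*j^3 - 7*j^2 + 41*j - 30) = j*(j - 1)*(j + 3)*(j^3 - 4*j^2 - 11*j + 30) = j*(j - 5)*(j - 1)*(j + 3)*(j^2 + j - 6) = j*(j - 5)*(j - 2)*(j - 1)*(j + 3)*(j + 3)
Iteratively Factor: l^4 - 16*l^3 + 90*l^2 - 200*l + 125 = (l - 5)*(l^3 - 11*l^2 + 35*l - 25) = (l - 5)*(l - 1)*(l^2 - 10*l + 25) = (l - 5)^2*(l - 1)*(l - 5)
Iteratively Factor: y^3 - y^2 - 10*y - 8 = (y - 4)*(y^2 + 3*y + 2) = (y - 4)*(y + 1)*(y + 2)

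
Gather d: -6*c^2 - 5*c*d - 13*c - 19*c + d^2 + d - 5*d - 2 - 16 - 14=-6*c^2 - 32*c + d^2 + d*(-5*c - 4) - 32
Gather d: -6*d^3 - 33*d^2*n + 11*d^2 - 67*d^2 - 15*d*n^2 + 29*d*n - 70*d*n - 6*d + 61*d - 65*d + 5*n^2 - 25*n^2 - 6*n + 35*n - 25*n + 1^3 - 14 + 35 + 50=-6*d^3 + d^2*(-33*n - 56) + d*(-15*n^2 - 41*n - 10) - 20*n^2 + 4*n + 72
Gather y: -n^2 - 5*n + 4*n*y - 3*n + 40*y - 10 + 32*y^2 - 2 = -n^2 - 8*n + 32*y^2 + y*(4*n + 40) - 12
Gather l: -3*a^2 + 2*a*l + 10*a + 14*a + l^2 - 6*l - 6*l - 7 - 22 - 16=-3*a^2 + 24*a + l^2 + l*(2*a - 12) - 45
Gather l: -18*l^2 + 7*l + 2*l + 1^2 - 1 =-18*l^2 + 9*l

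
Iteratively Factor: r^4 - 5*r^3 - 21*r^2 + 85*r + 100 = (r - 5)*(r^3 - 21*r - 20) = (r - 5)*(r + 1)*(r^2 - r - 20) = (r - 5)^2*(r + 1)*(r + 4)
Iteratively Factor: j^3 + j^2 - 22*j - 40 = (j - 5)*(j^2 + 6*j + 8) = (j - 5)*(j + 2)*(j + 4)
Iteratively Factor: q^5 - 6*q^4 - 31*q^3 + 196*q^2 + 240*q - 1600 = (q - 5)*(q^4 - q^3 - 36*q^2 + 16*q + 320) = (q - 5)*(q - 4)*(q^3 + 3*q^2 - 24*q - 80) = (q - 5)*(q - 4)*(q + 4)*(q^2 - q - 20) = (q - 5)^2*(q - 4)*(q + 4)*(q + 4)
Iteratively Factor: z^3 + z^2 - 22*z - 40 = (z + 2)*(z^2 - z - 20) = (z + 2)*(z + 4)*(z - 5)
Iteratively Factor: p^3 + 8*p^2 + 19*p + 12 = (p + 1)*(p^2 + 7*p + 12) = (p + 1)*(p + 4)*(p + 3)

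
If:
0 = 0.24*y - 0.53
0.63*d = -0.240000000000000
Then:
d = -0.38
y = 2.21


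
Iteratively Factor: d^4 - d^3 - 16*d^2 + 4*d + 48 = (d - 4)*(d^3 + 3*d^2 - 4*d - 12) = (d - 4)*(d + 2)*(d^2 + d - 6) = (d - 4)*(d + 2)*(d + 3)*(d - 2)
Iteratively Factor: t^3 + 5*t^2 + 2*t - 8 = (t - 1)*(t^2 + 6*t + 8) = (t - 1)*(t + 4)*(t + 2)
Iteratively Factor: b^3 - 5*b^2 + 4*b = (b - 1)*(b^2 - 4*b) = (b - 4)*(b - 1)*(b)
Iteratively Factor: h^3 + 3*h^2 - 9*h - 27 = (h + 3)*(h^2 - 9) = (h - 3)*(h + 3)*(h + 3)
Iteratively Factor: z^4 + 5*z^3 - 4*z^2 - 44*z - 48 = (z + 4)*(z^3 + z^2 - 8*z - 12) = (z - 3)*(z + 4)*(z^2 + 4*z + 4) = (z - 3)*(z + 2)*(z + 4)*(z + 2)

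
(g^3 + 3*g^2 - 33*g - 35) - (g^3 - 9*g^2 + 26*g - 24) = 12*g^2 - 59*g - 11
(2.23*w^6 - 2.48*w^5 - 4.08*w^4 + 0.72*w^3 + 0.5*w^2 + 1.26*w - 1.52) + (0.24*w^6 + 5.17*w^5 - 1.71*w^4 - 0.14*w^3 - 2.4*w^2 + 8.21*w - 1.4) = 2.47*w^6 + 2.69*w^5 - 5.79*w^4 + 0.58*w^3 - 1.9*w^2 + 9.47*w - 2.92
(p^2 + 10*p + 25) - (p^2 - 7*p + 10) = 17*p + 15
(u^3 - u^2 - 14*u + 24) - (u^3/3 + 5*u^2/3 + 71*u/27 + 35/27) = 2*u^3/3 - 8*u^2/3 - 449*u/27 + 613/27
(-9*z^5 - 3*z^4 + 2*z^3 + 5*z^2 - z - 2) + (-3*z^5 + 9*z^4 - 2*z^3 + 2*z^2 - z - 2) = -12*z^5 + 6*z^4 + 7*z^2 - 2*z - 4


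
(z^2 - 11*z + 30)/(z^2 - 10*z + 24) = (z - 5)/(z - 4)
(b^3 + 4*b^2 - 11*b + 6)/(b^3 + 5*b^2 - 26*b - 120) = (b^2 - 2*b + 1)/(b^2 - b - 20)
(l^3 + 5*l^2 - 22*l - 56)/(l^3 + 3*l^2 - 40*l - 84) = (l - 4)/(l - 6)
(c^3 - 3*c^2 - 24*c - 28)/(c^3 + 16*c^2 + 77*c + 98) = (c^2 - 5*c - 14)/(c^2 + 14*c + 49)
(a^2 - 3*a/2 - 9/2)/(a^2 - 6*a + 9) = (a + 3/2)/(a - 3)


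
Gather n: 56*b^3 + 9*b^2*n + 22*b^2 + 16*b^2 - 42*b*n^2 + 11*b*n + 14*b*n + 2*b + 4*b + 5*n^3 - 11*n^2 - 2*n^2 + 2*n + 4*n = 56*b^3 + 38*b^2 + 6*b + 5*n^3 + n^2*(-42*b - 13) + n*(9*b^2 + 25*b + 6)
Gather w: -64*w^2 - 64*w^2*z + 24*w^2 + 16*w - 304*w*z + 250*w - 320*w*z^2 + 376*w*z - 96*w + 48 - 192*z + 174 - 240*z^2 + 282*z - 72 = w^2*(-64*z - 40) + w*(-320*z^2 + 72*z + 170) - 240*z^2 + 90*z + 150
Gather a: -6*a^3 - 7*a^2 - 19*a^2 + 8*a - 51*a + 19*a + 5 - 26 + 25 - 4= -6*a^3 - 26*a^2 - 24*a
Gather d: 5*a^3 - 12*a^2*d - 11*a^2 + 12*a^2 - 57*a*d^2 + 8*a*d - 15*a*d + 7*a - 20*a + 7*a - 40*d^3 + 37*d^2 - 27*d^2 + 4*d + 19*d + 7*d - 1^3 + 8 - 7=5*a^3 + a^2 - 6*a - 40*d^3 + d^2*(10 - 57*a) + d*(-12*a^2 - 7*a + 30)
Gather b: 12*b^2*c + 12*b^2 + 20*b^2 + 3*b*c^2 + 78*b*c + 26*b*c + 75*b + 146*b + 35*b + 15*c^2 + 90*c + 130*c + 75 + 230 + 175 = b^2*(12*c + 32) + b*(3*c^2 + 104*c + 256) + 15*c^2 + 220*c + 480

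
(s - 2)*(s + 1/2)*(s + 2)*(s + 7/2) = s^4 + 4*s^3 - 9*s^2/4 - 16*s - 7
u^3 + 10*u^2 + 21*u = u*(u + 3)*(u + 7)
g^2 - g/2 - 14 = (g - 4)*(g + 7/2)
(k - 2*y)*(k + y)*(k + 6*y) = k^3 + 5*k^2*y - 8*k*y^2 - 12*y^3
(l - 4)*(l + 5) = l^2 + l - 20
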